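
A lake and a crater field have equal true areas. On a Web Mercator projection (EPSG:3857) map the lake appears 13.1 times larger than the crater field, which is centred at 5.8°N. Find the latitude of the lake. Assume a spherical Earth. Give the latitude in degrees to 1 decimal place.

For equal true areas on Mercator, apparent areas scale as sec²φ, so the ratio is cos²φ₂ / cos²φ₁.
cos²φ₂ / cos²φ₁ = 13.1  ⇒  cos φ₁ = cos 5.8° / √13.1 = 0.9949/3.619 = 0.2749.
φ₁ = arccos(0.2749) ≈ 74.0°.

74.0°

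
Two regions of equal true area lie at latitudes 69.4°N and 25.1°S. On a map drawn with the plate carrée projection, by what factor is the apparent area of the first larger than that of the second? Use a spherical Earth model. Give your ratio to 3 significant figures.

In the plate carrée (x = Rλ, y = Rφ), meridians are true-scale (h = 1) and parallels are stretched by k = sec φ.
Areal scale at 69.4°: h·k = 1.000 × 2.842 = 2.842.
Areal scale at 25.1°: h·k = 1.000 × 1.104 = 1.104.
Ratio = 2.842/1.104 ≈ 2.57.

2.57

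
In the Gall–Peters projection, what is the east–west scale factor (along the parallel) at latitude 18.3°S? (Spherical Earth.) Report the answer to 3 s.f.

0.745

Gall–Peters is a cylindrical equal-area projection with standard parallels at ±45°. A cylindrical equal-area projection with standard parallel φ₀ has meridian scale h = cos φ / cos φ₀ and parallel scale k = cos φ₀ / cos φ (so areas are preserved, h·k = 1).
k = cos 45° / cos 18.3° = 0.7071/0.9494 = 0.7448.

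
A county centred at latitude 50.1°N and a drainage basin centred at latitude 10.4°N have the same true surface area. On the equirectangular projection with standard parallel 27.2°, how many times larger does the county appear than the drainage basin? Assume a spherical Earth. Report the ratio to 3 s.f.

With standard parallel φ₀ = 27.2°, the equirectangular projection gives x = Rλ cos φ₀, y = Rφ, so h = 1 and k = cos 27.2° / cos φ.
Areal scale at 50.1°: h·k = 1.000 × 1.387 = 1.387.
Areal scale at 10.4°: h·k = 1.000 × 0.9043 = 0.9043.
Ratio = 1.387/0.9043 ≈ 1.53.

1.53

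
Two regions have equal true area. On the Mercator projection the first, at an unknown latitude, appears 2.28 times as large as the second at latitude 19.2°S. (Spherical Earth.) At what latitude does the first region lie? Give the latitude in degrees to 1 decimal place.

Mercator areal scale is sec²φ, so apparent-area ratio = sec²φ₁ / sec²φ₂ = cos²φ₂ / cos²φ₁.
cos²φ₂ / cos²φ₁ = 2.28  ⇒  cos φ₁ = cos 19.2° / √2.28 = 0.9444/1.510 = 0.6254.
φ₁ = arccos(0.6254) ≈ 51.3°.

51.3°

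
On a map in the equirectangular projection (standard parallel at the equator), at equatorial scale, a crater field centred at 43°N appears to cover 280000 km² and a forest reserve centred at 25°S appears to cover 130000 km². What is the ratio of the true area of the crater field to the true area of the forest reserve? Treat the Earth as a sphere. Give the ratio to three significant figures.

1.74

Plate carrée has h = 1 and k = sec φ, giving areal scale sec φ; true area = (apparent area) · cos φ.
True area of crater field: 280000 × cos(43°) = 280000 × 0.7314 = 204800 km².
True area of forest reserve: 130000 × cos(25°) = 130000 × 0.9063 = 117800 km².
Ratio = 204800 / 117800 ≈ 1.74.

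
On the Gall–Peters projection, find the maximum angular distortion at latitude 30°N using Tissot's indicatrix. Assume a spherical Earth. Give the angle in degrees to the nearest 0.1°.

23.1°

The Gall–Peters projection is cylindrical equal-area with φ₀ = 45°. For cylindrical equal-area with standard parallel φ₀, h = cos φ / cos φ₀ and k = cos φ₀ / cos φ, so h·k = 1.
At 30°: h = 1.225, k = 0.8165; principal scales a = 1.225, b = 0.8165.
sin(ω/2) = (a − b)/(a + b) = 0.4082/2.041 = 0.2000, so ω = 2 arcsin(0.2000) ≈ 23.1°.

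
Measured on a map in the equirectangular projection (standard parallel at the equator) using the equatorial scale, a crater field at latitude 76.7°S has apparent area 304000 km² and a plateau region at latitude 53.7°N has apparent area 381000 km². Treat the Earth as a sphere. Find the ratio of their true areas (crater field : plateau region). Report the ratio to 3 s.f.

On the plate carrée, areal scale = h·k = 1 × sec φ, so true area = apparent × cos φ.
True area of crater field: 304000 × cos(76.7°) = 304000 × 0.2300 = 69940 km².
True area of plateau region: 381000 × cos(53.7°) = 381000 × 0.5920 = 225600 km².
Ratio = 69940 / 225600 ≈ 0.310.

0.310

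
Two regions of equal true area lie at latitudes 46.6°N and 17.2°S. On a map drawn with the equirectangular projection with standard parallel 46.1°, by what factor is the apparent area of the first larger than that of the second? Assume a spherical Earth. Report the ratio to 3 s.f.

1.39

With standard parallel φ₀ = 46.1°, the equirectangular projection gives x = Rλ cos φ₀, y = Rφ, so h = 1 and k = cos 46.1° / cos φ.
Areal scale at 46.6°: h·k = 1.000 × 1.009 = 1.009.
Areal scale at 17.2°: h·k = 1.000 × 0.7259 = 0.7259.
Ratio = 1.009/0.7259 ≈ 1.39.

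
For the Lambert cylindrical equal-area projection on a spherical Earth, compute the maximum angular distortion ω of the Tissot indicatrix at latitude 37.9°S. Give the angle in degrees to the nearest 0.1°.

The Lambert cylindrical equal-area projection is the cylindrical equal-area projection with its standard parallel at the equator (φ₀ = 0). Cylindrical equal-area (φ₀ = 0°): h = cos φ / cos 0° along meridians, k = cos 0° / cos φ along parallels; h·k = 1.
At 37.9°: h = 0.7891, k = 1.267; principal scales a = 1.267, b = 0.7891.
sin(ω/2) = (a − b)/(a + b) = 0.4782/2.056 = 0.2325, so ω = 2 arcsin(0.2325) ≈ 26.9°.

26.9°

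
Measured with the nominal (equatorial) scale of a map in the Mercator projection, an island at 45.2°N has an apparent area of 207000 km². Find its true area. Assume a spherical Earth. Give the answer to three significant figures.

Mercator is conformal, so the point scale is isotropic: h = k = sec φ = 1/cos φ.
Areal scale = k² = sec²φ = 1/cos²(45.2°) = 1/0.7046² = 2.014.
True area = apparent / (areal scale) = 207000 / 2.014 ≈ 103000 km².

103000 km²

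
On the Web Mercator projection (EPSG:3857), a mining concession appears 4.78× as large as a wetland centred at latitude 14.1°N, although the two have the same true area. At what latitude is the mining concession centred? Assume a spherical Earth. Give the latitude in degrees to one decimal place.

Mercator areal scale is sec²φ, so apparent-area ratio = sec²φ₁ / sec²φ₂ = cos²φ₂ / cos²φ₁.
cos²φ₂ / cos²φ₁ = 4.78  ⇒  cos φ₁ = cos 14.1° / √4.78 = 0.9699/2.186 = 0.4436.
φ₁ = arccos(0.4436) ≈ 63.7°.

63.7°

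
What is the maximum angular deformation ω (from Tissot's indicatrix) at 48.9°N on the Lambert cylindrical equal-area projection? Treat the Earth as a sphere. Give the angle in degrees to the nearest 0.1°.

The Lambert cylindrical equal-area projection is the cylindrical equal-area projection with its standard parallel at the equator (φ₀ = 0). A cylindrical equal-area projection with standard parallel φ₀ has meridian scale h = cos φ / cos φ₀ and parallel scale k = cos φ₀ / cos φ (so areas are preserved, h·k = 1).
At 48.9°: h = 0.6574, k = 1.521; principal scales a = 1.521, b = 0.6574.
sin(ω/2) = (a − b)/(a + b) = 0.8638/2.179 = 0.3965, so ω = 2 arcsin(0.3965) ≈ 46.7°.

46.7°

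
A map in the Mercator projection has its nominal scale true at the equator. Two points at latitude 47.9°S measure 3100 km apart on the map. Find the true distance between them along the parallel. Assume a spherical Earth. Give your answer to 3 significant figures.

2080 km

For Mercator, h = k = sec φ (a conformal cylindrical projection has a single point scale, 1/cos φ).
Along the parallel at 47.9°, map distances are exaggerated by k = sec 47.9° = 1.492.
True distance = 3100 / 1.492 = 3100 × cos 47.9° ≈ 2080 km.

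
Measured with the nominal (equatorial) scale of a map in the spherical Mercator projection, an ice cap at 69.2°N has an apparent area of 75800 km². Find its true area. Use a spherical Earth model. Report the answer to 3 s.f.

The Mercator projection is conformal; its linear scale factor is the same in every direction and equals sec φ = 1/cos φ.
Areal scale = k² = sec²φ = 1/cos²(69.2°) = 1/0.3551² = 7.930.
True area = apparent / (areal scale) = 75800 / 7.930 ≈ 9560 km².

9560 km²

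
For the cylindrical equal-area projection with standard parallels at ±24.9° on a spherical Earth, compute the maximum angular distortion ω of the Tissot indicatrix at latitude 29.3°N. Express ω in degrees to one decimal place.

Cylindrical equal-area (φ₀ = 24.9°): h = cos φ / cos 24.9° along meridians, k = cos 24.9° / cos φ along parallels; h·k = 1.
At 29.3°: h = 0.9614, k = 1.040; principal scales a = 1.040, b = 0.9614.
sin(ω/2) = (a − b)/(a + b) = 0.07866/2.002 = 0.03930, so ω = 2 arcsin(0.03930) ≈ 4.5°.

4.5°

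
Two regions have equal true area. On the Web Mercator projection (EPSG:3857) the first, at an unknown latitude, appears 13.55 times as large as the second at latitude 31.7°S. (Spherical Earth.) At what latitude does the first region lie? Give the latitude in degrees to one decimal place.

76.6°

On Mercator, (apparent₁)/(apparent₂) = sec²φ₁ / sec²φ₂ when true areas are equal.
cos²φ₂ / cos²φ₁ = 13.55  ⇒  cos φ₁ = cos 31.7° / √13.55 = 0.8508/3.681 = 0.2311.
φ₁ = arccos(0.2311) ≈ 76.6°.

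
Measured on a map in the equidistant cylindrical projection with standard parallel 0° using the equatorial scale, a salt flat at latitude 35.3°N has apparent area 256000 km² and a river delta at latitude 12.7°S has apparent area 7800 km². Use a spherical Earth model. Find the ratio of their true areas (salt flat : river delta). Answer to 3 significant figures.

Plate carrée has h = 1 and k = sec φ, giving areal scale sec φ; true area = (apparent area) · cos φ.
True area of salt flat: 256000 × cos(35.3°) = 256000 × 0.8161 = 208900 km².
True area of river delta: 7800 × cos(12.7°) = 7800 × 0.9755 = 7609 km².
Ratio = 208900 / 7609 ≈ 27.5.

27.5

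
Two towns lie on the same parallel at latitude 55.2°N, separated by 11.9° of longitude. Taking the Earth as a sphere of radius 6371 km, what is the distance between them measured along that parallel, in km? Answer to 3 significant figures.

755 km

Arc length along a parallel = R cos φ · Δλ (with Δλ in radians).
= 6371 × cos 55.2° × (11.9° × π/180) = 6371 × 0.5707 × 0.2077 ≈ 755 km.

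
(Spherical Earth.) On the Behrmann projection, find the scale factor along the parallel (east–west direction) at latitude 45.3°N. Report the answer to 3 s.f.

Behrmann is a cylindrical equal-area projection with standard parallels at ±30°. For cylindrical equal-area with standard parallel φ₀, h = cos φ / cos φ₀ and k = cos φ₀ / cos φ, so h·k = 1.
k = cos 30° / cos 45.3° = 0.8660/0.7034 = 1.231.

1.23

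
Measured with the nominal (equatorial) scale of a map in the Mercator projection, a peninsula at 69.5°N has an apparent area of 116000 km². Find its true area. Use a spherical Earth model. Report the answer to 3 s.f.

Mercator is conformal, so the point scale is isotropic: h = k = sec φ = 1/cos φ.
Areal scale = k² = sec²φ = 1/cos²(69.5°) = 1/0.3502² = 8.154.
True area = apparent / (areal scale) = 116000 / 8.154 ≈ 14200 km².

14200 km²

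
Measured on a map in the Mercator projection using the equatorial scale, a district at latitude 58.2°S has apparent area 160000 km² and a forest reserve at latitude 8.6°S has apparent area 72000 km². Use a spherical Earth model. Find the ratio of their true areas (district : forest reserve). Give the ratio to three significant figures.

0.631

Since Mercator area scale is 1/cos²φ, the true area equals the apparent area multiplied by cos²φ.
True area of district: 160000 × cos²(58.2°) = 160000 × 0.2777 = 44430 km².
True area of forest reserve: 72000 × cos²(8.6°) = 72000 × 0.9776 = 70390 km².
Ratio = 44430 / 70390 ≈ 0.631.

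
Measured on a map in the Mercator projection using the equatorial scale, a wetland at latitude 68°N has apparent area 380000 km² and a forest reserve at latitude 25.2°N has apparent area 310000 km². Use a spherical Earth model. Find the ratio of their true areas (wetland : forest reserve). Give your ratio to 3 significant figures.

Since Mercator area scale is 1/cos²φ, the true area equals the apparent area multiplied by cos²φ.
True area of wetland: 380000 × cos²(68°) = 380000 × 0.1403 = 53330 km².
True area of forest reserve: 310000 × cos²(25.2°) = 310000 × 0.8187 = 253800 km².
Ratio = 53330 / 253800 ≈ 0.210.

0.210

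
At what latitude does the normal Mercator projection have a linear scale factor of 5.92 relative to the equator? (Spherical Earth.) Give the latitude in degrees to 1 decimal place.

80.3°

Mercator scale is k = sec φ = 1/cos φ.
1/cos φ = 5.92  ⇒  cos φ = 0.1689  ⇒  φ = arccos(0.1689) ≈ 80.3°.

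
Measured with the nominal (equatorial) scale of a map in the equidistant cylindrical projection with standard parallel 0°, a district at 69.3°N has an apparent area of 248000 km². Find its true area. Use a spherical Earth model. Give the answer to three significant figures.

Plate carrée maps x = Rλ, y = Rφ. The meridian scale is h = 1 and the parallel scale is k = 1/cos φ = sec φ.
Areal scale = h·k = 1 × sec φ; at 69.3°, h = 1.000, k = 2.829, so h·k = 2.829.
True area = apparent / (areal scale) = 248000 / 2.829 ≈ 87700 km².

87700 km²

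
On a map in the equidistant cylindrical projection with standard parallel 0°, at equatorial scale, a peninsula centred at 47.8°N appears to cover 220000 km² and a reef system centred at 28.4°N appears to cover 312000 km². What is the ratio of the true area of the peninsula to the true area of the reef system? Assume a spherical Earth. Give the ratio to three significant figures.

0.538

Plate carrée has h = 1 and k = sec φ, giving areal scale sec φ; true area = (apparent area) · cos φ.
True area of peninsula: 220000 × cos(47.8°) = 220000 × 0.6717 = 147800 km².
True area of reef system: 312000 × cos(28.4°) = 312000 × 0.8796 = 274500 km².
Ratio = 147800 / 274500 ≈ 0.538.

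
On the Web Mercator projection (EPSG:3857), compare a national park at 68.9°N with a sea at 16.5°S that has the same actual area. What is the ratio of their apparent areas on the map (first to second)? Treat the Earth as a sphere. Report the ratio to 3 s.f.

On Mercator, area is exaggerated by sec²φ = 1/cos²φ.
At 68.9°: sec²(68.9°) = 1/0.3600² = 7.716.
At 16.5°: sec²(16.5°) = 1/0.9588² = 1.088.
Ratio = 7.716/1.088 = cos²(16.5°)/cos²(68.9°) ≈ 7.09.

7.09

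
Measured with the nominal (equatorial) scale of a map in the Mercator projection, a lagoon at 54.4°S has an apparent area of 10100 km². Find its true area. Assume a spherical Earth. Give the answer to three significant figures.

3420 km²

The Mercator projection is conformal; its linear scale factor is the same in every direction and equals sec φ = 1/cos φ.
Areal scale = k² = sec²φ = 1/cos²(54.4°) = 1/0.5821² = 2.951.
True area = apparent / (areal scale) = 10100 / 2.951 ≈ 3420 km².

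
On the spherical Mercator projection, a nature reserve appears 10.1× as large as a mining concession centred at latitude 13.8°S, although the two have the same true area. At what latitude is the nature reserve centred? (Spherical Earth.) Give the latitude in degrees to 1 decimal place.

72.2°

For equal true areas on Mercator, apparent areas scale as sec²φ, so the ratio is cos²φ₂ / cos²φ₁.
cos²φ₂ / cos²φ₁ = 10.1  ⇒  cos φ₁ = cos 13.8° / √10.1 = 0.9711/3.178 = 0.3056.
φ₁ = arccos(0.3056) ≈ 72.2°.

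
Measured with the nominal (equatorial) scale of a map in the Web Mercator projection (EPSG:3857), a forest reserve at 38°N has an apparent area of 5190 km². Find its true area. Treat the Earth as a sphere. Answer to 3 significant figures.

3220 km²

The Mercator projection is conformal; its linear scale factor is the same in every direction and equals sec φ = 1/cos φ.
Areal scale = k² = sec²φ = 1/cos²(38°) = 1/0.7880² = 1.610.
True area = apparent / (areal scale) = 5190 / 1.610 ≈ 3220 km².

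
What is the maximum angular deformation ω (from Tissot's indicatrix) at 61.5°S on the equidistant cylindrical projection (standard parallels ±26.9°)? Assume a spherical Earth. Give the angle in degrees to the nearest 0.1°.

35.3°

The equidistant cylindrical projection with φ₀ = 26.9° has h = 1 (meridians true) and k = cos φ₀ / cos φ along parallels.
At 61.5°: h = 1.000, k = 1.869; principal scales a = 1.869, b = 1.000.
sin(ω/2) = (a − b)/(a + b) = 0.8690/2.869 = 0.3029, so ω = 2 arcsin(0.3029) ≈ 35.3°.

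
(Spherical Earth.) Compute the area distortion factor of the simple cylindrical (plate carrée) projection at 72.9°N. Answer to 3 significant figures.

For the equirectangular projection with φ₀ = 0 (plate carrée), h = 1 along meridians and k = sec φ along parallels.
Areal scale = h·k = 1 × sec φ; at 72.9°, h = 1.000, k = 3.401, so h·k = 3.401.

3.40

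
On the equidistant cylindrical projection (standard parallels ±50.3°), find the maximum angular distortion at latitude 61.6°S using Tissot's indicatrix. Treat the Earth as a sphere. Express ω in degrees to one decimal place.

16.8°

With standard parallel φ₀ = 50.3°, the equirectangular projection gives x = Rλ cos φ₀, y = Rφ, so h = 1 and k = cos 50.3° / cos φ.
At 61.6°: h = 1.000, k = 1.343; principal scales a = 1.343, b = 1.000.
sin(ω/2) = (a − b)/(a + b) = 0.3430/2.343 = 0.1464, so ω = 2 arcsin(0.1464) ≈ 16.8°.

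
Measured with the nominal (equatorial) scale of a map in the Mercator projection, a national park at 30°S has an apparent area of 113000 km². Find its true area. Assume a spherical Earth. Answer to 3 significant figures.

The Mercator projection is conformal; its linear scale factor is the same in every direction and equals sec φ = 1/cos φ.
Areal scale = k² = sec²φ = 1/cos²(30°) = 1/0.8660² = 1.333.
True area = apparent / (areal scale) = 113000 / 1.333 ≈ 84800 km².

84800 km²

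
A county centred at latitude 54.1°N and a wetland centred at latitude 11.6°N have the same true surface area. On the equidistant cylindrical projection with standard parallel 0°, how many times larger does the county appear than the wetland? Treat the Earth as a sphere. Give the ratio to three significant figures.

In the plate carrée (x = Rλ, y = Rφ), meridians are true-scale (h = 1) and parallels are stretched by k = sec φ.
Areal scale at 54.1°: h·k = 1.000 × 1.705 = 1.705.
Areal scale at 11.6°: h·k = 1.000 × 1.021 = 1.021.
Ratio = 1.705/1.021 ≈ 1.67.

1.67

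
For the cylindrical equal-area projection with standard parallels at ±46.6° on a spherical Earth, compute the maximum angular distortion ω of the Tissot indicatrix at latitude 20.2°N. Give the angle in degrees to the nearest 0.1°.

For cylindrical equal-area with standard parallel φ₀, h = cos φ / cos φ₀ and k = cos φ₀ / cos φ, so h·k = 1.
At 20.2°: h = 1.366, k = 0.7321; principal scales a = 1.366, b = 0.7321.
sin(ω/2) = (a − b)/(a + b) = 0.6338/2.098 = 0.3021, so ω = 2 arcsin(0.3021) ≈ 35.2°.

35.2°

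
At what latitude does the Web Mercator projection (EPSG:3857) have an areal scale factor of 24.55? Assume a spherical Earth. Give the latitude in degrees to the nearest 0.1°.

Mercator areal scale is sec²φ.
sec²φ = 24.55  ⇒  cos²φ = 0.04073  ⇒  cos φ = 0.2018.
φ = arccos(0.2018) ≈ 78.4°.

78.4°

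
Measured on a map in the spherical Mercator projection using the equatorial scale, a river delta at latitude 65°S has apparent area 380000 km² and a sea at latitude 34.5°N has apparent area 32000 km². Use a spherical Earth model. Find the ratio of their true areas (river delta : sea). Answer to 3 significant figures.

Since Mercator area scale is 1/cos²φ, the true area equals the apparent area multiplied by cos²φ.
True area of river delta: 380000 × cos²(65°) = 380000 × 0.1786 = 67870 km².
True area of sea: 32000 × cos²(34.5°) = 32000 × 0.6792 = 21730 km².
Ratio = 67870 / 21730 ≈ 3.12.

3.12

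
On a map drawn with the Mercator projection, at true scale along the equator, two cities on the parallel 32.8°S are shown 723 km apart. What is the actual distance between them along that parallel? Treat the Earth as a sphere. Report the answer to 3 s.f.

For Mercator, h = k = sec φ (a conformal cylindrical projection has a single point scale, 1/cos φ).
Along the parallel at 32.8°, map distances are exaggerated by k = sec 32.8° = 1.190.
True distance = 723 / 1.190 = 723 × cos 32.8° ≈ 608 km.

608 km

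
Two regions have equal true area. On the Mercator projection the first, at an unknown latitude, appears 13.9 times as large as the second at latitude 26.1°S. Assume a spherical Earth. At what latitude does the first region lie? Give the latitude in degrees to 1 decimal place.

76.1°

For equal true areas on Mercator, apparent areas scale as sec²φ, so the ratio is cos²φ₂ / cos²φ₁.
cos²φ₂ / cos²φ₁ = 13.9  ⇒  cos φ₁ = cos 26.1° / √13.9 = 0.8980/3.728 = 0.2409.
φ₁ = arccos(0.2409) ≈ 76.1°.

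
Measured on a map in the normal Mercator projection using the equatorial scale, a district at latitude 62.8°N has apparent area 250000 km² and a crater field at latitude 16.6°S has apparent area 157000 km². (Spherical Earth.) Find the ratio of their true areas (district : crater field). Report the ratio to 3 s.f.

0.362

Mercator's areal exaggeration is sec²φ; hence true area = (apparent area) · cos²φ.
True area of district: 250000 × cos²(62.8°) = 250000 × 0.2089 = 52230 km².
True area of crater field: 157000 × cos²(16.6°) = 157000 × 0.9184 = 144200 km².
Ratio = 52230 / 144200 ≈ 0.362.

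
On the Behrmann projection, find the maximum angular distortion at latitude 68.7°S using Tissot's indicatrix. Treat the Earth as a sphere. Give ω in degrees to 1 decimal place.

Behrmann is a cylindrical equal-area projection with standard parallels at ±30°. A cylindrical equal-area projection with standard parallel φ₀ has meridian scale h = cos φ / cos φ₀ and parallel scale k = cos φ₀ / cos φ (so areas are preserved, h·k = 1).
At 68.7°: h = 0.4194, k = 2.384; principal scales a = 2.384, b = 0.4194.
sin(ω/2) = (a − b)/(a + b) = 1.965/2.804 = 0.7008, so ω = 2 arcsin(0.7008) ≈ 89.0°.

89.0°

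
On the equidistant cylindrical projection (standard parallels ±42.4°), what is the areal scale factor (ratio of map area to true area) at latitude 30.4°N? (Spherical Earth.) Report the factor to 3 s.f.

The equidistant cylindrical projection with φ₀ = 42.4° has h = 1 (meridians true) and k = cos φ₀ / cos φ along parallels.
Areal scale = h·k = 1 × cos φ₀ / cos φ; at 30.4°, h = 1.000, k = 0.8562, so h·k = 0.8562.

0.856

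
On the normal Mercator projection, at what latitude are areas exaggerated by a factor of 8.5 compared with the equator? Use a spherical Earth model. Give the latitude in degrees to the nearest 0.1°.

Mercator areal scale is sec²φ.
sec²φ = 8.5  ⇒  cos²φ = 0.1176  ⇒  cos φ = 0.3430.
φ = arccos(0.3430) ≈ 69.9°.

69.9°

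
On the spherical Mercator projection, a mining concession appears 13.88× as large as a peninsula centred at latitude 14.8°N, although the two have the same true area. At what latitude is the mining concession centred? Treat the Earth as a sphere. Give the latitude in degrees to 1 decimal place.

75.0°

For equal true areas on Mercator, apparent areas scale as sec²φ, so the ratio is cos²φ₂ / cos²φ₁.
cos²φ₂ / cos²φ₁ = 13.88  ⇒  cos φ₁ = cos 14.8° / √13.88 = 0.9668/3.726 = 0.2595.
φ₁ = arccos(0.2595) ≈ 75.0°.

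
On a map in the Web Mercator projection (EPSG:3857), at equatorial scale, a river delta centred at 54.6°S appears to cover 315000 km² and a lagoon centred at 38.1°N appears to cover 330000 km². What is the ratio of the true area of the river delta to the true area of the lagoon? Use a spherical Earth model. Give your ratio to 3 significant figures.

0.517

Since Mercator area scale is 1/cos²φ, the true area equals the apparent area multiplied by cos²φ.
True area of river delta: 315000 × cos²(54.6°) = 315000 × 0.3356 = 105700 km².
True area of lagoon: 330000 × cos²(38.1°) = 330000 × 0.6193 = 204400 km².
Ratio = 105700 / 204400 ≈ 0.517.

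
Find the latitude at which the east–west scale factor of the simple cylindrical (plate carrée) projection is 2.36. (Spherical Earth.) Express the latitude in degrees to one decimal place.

Plate carrée: h = 1, k = sec φ along parallels.
sec φ = 2.36  ⇒  cos φ = 0.4237  ⇒  φ ≈ 64.9°.

64.9°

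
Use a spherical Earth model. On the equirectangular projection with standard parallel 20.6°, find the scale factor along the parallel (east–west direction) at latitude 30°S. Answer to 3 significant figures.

1.08

In the equirectangular projection with standard parallel φ₀ = 20.6° (x = Rλ cos φ₀, y = Rφ), meridians are true-scale (h = 1) and the parallel scale is k = cos φ₀ / cos φ.
k = cos 20.6° / cos 30° = 0.9361/0.8660 = 1.081.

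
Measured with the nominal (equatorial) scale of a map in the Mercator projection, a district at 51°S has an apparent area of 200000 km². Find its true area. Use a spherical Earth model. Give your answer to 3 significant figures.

Mercator is conformal, so the point scale is isotropic: h = k = sec φ = 1/cos φ.
Areal scale = k² = sec²φ = 1/cos²(51°) = 1/0.6293² = 2.525.
True area = apparent / (areal scale) = 200000 / 2.525 ≈ 79200 km².

79200 km²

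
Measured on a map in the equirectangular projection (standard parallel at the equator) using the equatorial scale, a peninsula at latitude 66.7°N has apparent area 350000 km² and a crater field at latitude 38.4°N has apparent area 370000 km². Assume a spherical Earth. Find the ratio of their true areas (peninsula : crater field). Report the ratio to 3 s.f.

0.477

Plate carrée has h = 1 and k = sec φ, giving areal scale sec φ; true area = (apparent area) · cos φ.
True area of peninsula: 350000 × cos(66.7°) = 350000 × 0.3955 = 138400 km².
True area of crater field: 370000 × cos(38.4°) = 370000 × 0.7837 = 290000 km².
Ratio = 138400 / 290000 ≈ 0.477.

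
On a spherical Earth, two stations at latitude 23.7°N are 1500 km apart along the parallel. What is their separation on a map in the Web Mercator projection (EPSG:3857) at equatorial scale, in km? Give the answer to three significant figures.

1640 km

Mercator is conformal, so the point scale is isotropic: h = k = sec φ = 1/cos φ.
Along the parallel, k = sec 23.7° = 1/0.9157 = 1.092.
Map distance = 1500 × 1.092 ≈ 1640 km.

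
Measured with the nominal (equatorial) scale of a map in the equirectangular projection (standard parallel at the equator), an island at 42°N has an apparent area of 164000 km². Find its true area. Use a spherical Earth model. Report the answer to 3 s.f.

In the plate carrée (x = Rλ, y = Rφ), meridians are true-scale (h = 1) and parallels are stretched by k = sec φ.
Areal scale = h·k = 1 × sec φ; at 42°, h = 1.000, k = 1.346, so h·k = 1.346.
True area = apparent / (areal scale) = 164000 / 1.346 ≈ 122000 km².

122000 km²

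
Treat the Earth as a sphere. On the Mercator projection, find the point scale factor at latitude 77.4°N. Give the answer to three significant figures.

4.58

Mercator is conformal, so the point scale is isotropic: h = k = sec φ = 1/cos φ.
k = 1/cos 77.4° = 1/0.2181 = 4.584.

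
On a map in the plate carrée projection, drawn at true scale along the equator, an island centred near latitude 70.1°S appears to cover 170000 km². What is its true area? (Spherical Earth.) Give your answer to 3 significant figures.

Plate carrée maps x = Rλ, y = Rφ. The meridian scale is h = 1 and the parallel scale is k = 1/cos φ = sec φ.
Areal scale = h·k = 1 × sec φ; at 70.1°, h = 1.000, k = 2.938, so h·k = 2.938.
True area = apparent / (areal scale) = 170000 / 2.938 ≈ 57900 km².

57900 km²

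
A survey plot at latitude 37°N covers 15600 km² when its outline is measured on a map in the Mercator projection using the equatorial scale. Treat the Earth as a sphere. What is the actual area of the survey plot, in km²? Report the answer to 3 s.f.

9950 km²

Mercator is conformal, so the point scale is isotropic: h = k = sec φ = 1/cos φ.
Areal scale = k² = sec²φ = 1/cos²(37°) = 1/0.7986² = 1.568.
True area = apparent / (areal scale) = 15600 / 1.568 ≈ 9950 km².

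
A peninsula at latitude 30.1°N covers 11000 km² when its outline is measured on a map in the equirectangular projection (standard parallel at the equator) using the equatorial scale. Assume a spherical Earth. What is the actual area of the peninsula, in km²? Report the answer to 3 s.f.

9520 km²

In the plate carrée (x = Rλ, y = Rφ), meridians are true-scale (h = 1) and parallels are stretched by k = sec φ.
Areal scale = h·k = 1 × sec φ; at 30.1°, h = 1.000, k = 1.156, so h·k = 1.156.
True area = apparent / (areal scale) = 11000 / 1.156 ≈ 9520 km².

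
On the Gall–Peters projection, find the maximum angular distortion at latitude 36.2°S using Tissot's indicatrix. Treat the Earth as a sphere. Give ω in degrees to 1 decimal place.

15.1°

Gall–Peters is a cylindrical equal-area projection with standard parallels at ±45°. Cylindrical equal-area (φ₀ = 45°): h = cos φ / cos 45° along meridians, k = cos 45° / cos φ along parallels; h·k = 1.
At 36.2°: h = 1.141, k = 0.8763; principal scales a = 1.141, b = 0.8763.
sin(ω/2) = (a − b)/(a + b) = 0.2650/2.017 = 0.1313, so ω = 2 arcsin(0.1313) ≈ 15.1°.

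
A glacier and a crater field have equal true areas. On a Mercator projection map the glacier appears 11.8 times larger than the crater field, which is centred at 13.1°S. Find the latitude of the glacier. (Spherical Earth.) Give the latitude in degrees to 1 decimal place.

For equal true areas on Mercator, apparent areas scale as sec²φ, so the ratio is cos²φ₂ / cos²φ₁.
cos²φ₂ / cos²φ₁ = 11.8  ⇒  cos φ₁ = cos 13.1° / √11.8 = 0.9740/3.435 = 0.2835.
φ₁ = arccos(0.2835) ≈ 73.5°.

73.5°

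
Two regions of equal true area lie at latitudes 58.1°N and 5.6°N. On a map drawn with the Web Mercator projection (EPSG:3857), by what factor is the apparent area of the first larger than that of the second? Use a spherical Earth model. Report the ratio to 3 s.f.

3.55

Mercator areal scale is sec²φ.
At 58.1°: sec²(58.1°) = 1/0.5284² = 3.581.
At 5.6°: sec²(5.6°) = 1/0.9952² = 1.010.
Ratio = 3.581/1.010 = cos²(5.6°)/cos²(58.1°) ≈ 3.55.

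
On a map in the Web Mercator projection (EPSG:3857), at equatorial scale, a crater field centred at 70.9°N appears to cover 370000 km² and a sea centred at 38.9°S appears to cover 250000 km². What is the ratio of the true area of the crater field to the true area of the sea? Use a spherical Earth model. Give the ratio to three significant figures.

Since Mercator area scale is 1/cos²φ, the true area equals the apparent area multiplied by cos²φ.
True area of crater field: 370000 × cos²(70.9°) = 370000 × 0.1071 = 39620 km².
True area of sea: 250000 × cos²(38.9°) = 250000 × 0.6057 = 151400 km².
Ratio = 39620 / 151400 ≈ 0.262.

0.262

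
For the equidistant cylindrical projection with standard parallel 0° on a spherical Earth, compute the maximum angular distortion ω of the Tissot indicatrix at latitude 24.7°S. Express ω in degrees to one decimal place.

In the plate carrée (x = Rλ, y = Rφ), meridians are true-scale (h = 1) and parallels are stretched by k = sec φ.
At 24.7°: h = 1.000, k = 1.101; principal scales a = 1.101, b = 1.000.
sin(ω/2) = (a − b)/(a + b) = 0.1007/2.101 = 0.04794, so ω = 2 arcsin(0.04794) ≈ 5.5°.

5.5°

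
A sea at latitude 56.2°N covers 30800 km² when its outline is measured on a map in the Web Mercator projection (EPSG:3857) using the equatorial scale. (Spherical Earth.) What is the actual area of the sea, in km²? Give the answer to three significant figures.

Mercator is conformal, so the point scale is isotropic: h = k = sec φ = 1/cos φ.
Areal scale = k² = sec²φ = 1/cos²(56.2°) = 1/0.5563² = 3.231.
True area = apparent / (areal scale) = 30800 / 3.231 ≈ 9530 km².

9530 km²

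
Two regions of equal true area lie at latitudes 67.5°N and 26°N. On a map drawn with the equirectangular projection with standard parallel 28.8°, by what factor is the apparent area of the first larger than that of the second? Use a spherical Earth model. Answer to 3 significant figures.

With standard parallel φ₀ = 28.8°, the equirectangular projection gives x = Rλ cos φ₀, y = Rφ, so h = 1 and k = cos 28.8° / cos φ.
Areal scale at 67.5°: h·k = 1.000 × 2.290 = 2.290.
Areal scale at 26°: h·k = 1.000 × 0.9750 = 0.9750.
Ratio = 2.290/0.9750 ≈ 2.35.

2.35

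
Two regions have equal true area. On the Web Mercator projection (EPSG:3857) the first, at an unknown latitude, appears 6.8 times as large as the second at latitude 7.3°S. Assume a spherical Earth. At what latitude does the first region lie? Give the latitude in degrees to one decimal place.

67.6°

For equal true areas on Mercator, apparent areas scale as sec²φ, so the ratio is cos²φ₂ / cos²φ₁.
cos²φ₂ / cos²φ₁ = 6.8  ⇒  cos φ₁ = cos 7.3° / √6.8 = 0.9919/2.608 = 0.3804.
φ₁ = arccos(0.3804) ≈ 67.6°.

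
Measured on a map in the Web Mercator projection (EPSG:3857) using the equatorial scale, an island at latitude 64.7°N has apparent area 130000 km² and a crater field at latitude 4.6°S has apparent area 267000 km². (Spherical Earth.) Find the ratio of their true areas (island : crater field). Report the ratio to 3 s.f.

On Mercator the areal scale is sec²φ, so true area = apparent × cos²φ.
True area of island: 130000 × cos²(64.7°) = 130000 × 0.1826 = 23740 km².
True area of crater field: 267000 × cos²(4.6°) = 267000 × 0.9936 = 265300 km².
Ratio = 23740 / 265300 ≈ 0.0895.

0.0895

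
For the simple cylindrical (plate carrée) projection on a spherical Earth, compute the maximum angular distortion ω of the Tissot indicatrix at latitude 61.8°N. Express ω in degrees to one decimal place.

42.0°

Plate carrée maps x = Rλ, y = Rφ. The meridian scale is h = 1 and the parallel scale is k = 1/cos φ = sec φ.
At 61.8°: h = 1.000, k = 2.116; principal scales a = 2.116, b = 1.000.
sin(ω/2) = (a − b)/(a + b) = 1.116/3.116 = 0.3582, so ω = 2 arcsin(0.3582) ≈ 42.0°.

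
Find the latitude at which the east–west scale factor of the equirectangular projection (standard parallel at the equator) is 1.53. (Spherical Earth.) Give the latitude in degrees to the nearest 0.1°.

49.2°

Plate carrée: h = 1, k = sec φ along parallels.
sec φ = 1.53  ⇒  cos φ = 0.6536  ⇒  φ ≈ 49.2°.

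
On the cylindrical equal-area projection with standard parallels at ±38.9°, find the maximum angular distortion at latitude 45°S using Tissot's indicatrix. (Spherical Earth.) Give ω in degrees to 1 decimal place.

11.0°

Cylindrical equal-area (φ₀ = 38.9°): h = cos φ / cos 38.9° along meridians, k = cos 38.9° / cos φ along parallels; h·k = 1.
At 45°: h = 0.9086, k = 1.101; principal scales a = 1.101, b = 0.9086.
sin(ω/2) = (a − b)/(a + b) = 0.1920/2.009 = 0.09556, so ω = 2 arcsin(0.09556) ≈ 11.0°.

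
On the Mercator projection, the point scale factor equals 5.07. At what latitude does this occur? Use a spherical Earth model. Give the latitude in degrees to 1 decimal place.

78.6°

Mercator scale is k = sec φ = 1/cos φ.
1/cos φ = 5.07  ⇒  cos φ = 0.1972  ⇒  φ = arccos(0.1972) ≈ 78.6°.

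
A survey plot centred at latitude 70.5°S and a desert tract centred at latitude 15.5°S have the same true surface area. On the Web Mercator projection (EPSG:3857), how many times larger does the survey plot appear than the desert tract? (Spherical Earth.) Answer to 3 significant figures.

8.33

Mercator is conformal with k = sec φ, so areal scale = k² = sec²φ.
At 70.5°: sec²(70.5°) = 1/0.3338² = 8.974.
At 15.5°: sec²(15.5°) = 1/0.9636² = 1.077.
Ratio = 8.974/1.077 = cos²(15.5°)/cos²(70.5°) ≈ 8.33.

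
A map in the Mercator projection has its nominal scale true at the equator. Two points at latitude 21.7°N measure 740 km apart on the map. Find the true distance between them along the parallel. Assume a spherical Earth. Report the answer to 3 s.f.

688 km

For Mercator, h = k = sec φ (a conformal cylindrical projection has a single point scale, 1/cos φ).
Along the parallel at 21.7°, map distances are exaggerated by k = sec 21.7° = 1.076.
True distance = 740 / 1.076 = 740 × cos 21.7° ≈ 688 km.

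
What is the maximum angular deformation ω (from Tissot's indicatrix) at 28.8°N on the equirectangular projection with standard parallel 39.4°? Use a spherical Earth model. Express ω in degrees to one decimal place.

7.2°

The equidistant cylindrical projection with φ₀ = 39.4° has h = 1 (meridians true) and k = cos φ₀ / cos φ along parallels.
At 28.8°: h = 1.000, k = 0.8818; principal scales a = 1.000, b = 0.8818.
sin(ω/2) = (a − b)/(a + b) = 0.1182/1.882 = 0.06281, so ω = 2 arcsin(0.06281) ≈ 7.2°.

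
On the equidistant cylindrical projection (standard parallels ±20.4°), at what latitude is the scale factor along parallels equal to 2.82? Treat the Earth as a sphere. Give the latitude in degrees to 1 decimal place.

In the equirectangular projection with standard parallel φ₀ = 20.4° (x = Rλ cos φ₀, y = Rφ), meridians are true-scale (h = 1) and the parallel scale is k = cos φ₀ / cos φ.
k = cos φ₀ / cos φ = 2.82  ⇒  cos φ = cos 20.4° / 2.82 = 0.3324.
φ = arccos(0.3324) ≈ 70.6°.

70.6°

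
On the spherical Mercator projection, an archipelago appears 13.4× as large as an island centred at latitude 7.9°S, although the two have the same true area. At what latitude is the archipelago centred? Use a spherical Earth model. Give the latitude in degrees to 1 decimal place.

74.3°

On Mercator, (apparent₁)/(apparent₂) = sec²φ₁ / sec²φ₂ when true areas are equal.
cos²φ₂ / cos²φ₁ = 13.4  ⇒  cos φ₁ = cos 7.9° / √13.4 = 0.9905/3.661 = 0.2706.
φ₁ = arccos(0.2706) ≈ 74.3°.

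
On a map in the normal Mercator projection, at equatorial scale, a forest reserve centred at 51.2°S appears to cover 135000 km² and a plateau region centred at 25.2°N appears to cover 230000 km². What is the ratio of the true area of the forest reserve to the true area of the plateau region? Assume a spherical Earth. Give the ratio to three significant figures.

Mercator's areal exaggeration is sec²φ; hence true area = (apparent area) · cos²φ.
True area of forest reserve: 135000 × cos²(51.2°) = 135000 × 0.3926 = 53010 km².
True area of plateau region: 230000 × cos²(25.2°) = 230000 × 0.8187 = 188300 km².
Ratio = 53010 / 188300 ≈ 0.281.

0.281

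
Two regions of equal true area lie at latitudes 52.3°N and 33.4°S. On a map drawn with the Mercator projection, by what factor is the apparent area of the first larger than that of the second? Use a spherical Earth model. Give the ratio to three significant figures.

Mercator is conformal with k = sec φ, so areal scale = k² = sec²φ.
At 52.3°: sec²(52.3°) = 1/0.6115² = 2.674.
At 33.4°: sec²(33.4°) = 1/0.8348² = 1.435.
Ratio = 2.674/1.435 = cos²(33.4°)/cos²(52.3°) ≈ 1.86.

1.86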